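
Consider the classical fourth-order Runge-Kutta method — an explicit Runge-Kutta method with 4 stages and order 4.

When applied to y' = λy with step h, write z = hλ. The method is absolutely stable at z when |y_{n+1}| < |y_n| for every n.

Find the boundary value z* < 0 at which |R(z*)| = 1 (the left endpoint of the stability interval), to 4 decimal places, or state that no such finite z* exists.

left endpoint -2.7853.

On y'=λy, z=hλ:
  order 4, 4-stage ⇒ R(z)=1+z+z^2/2+z^3/6+z^4/24
  (e.g. R(-0.58)=0.56040, |R|=0.56040)

Need |R(x)|<1, x<0.
x=-0.58: |R|=0.5604
|R(-2.72)|=0.9059 |R(-1.09)|=0.3470 |R(-0.65)|=0.5229
Bisect:
  x_lo=-3.4709 |R|=2.6309  x_hi=-0.3786 |R|=0.6849
  mid=-1.92474 |R|=0.31101 →hi
  mid=-2.69783 |R|=0.87594 →hi
  mid=-3.08437 |R|=1.55284 →lo
  mid=-2.89110 |R|=1.17160 →lo
  mid=-2.79446 |R|=1.01391 →lo
  mid=-2.74614 |R|=0.94256 →hi
  mid=-2.77030 |R|=0.97763 →hi
  mid=-2.78238 |R|=0.99562 →hi
  mid=-2.78842 |R|=1.00473 →lo
  mid=-2.78540 |R|=1.00017 →lo
  ...
  [-2.78540,-2.78521] ⇒ x*=-2.7853
Interval (-2.7853, 0).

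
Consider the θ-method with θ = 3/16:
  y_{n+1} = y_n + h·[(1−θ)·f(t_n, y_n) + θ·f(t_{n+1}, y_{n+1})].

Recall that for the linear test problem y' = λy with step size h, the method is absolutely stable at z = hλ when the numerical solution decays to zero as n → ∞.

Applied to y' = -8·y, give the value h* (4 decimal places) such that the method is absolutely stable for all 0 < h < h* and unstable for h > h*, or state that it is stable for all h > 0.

On y'=λy, z=hλ:
  y_{n+1} = y_n + z·[13/16·y_n + 3/16·y_{n+1}] ⇒ (1 − 3/16z)y_{n+1} = (1 + 13/16z)y_n
  ⇒ R(z) = (1 + 13/16z)/(1 − 3/16z).

Need |R(x)|<1, x<0.
x=-0.88: |R|=0.2446
R=−1: 1+13/16x = −1+3/16x ⇒ -5/8x=2 ⇒ x=2/(-5/8)=-3.2000
Confirm numerically:
  x=-2.404: |R|=0.65707 <1
  x=-2.181: |R|=0.54797 <1
  x=-1.437: |R|=0.13200 <1
  x=-3.605: |R|=1.15103 >1
  x=-3.439: |R|=1.09082 >1
  x=-3.349: |R|=1.05720 >1
Interval (-3.2000, 0).

(-3.2000,0); λ=-8 ⇒ h* = (16/5)/8 = 0.4000.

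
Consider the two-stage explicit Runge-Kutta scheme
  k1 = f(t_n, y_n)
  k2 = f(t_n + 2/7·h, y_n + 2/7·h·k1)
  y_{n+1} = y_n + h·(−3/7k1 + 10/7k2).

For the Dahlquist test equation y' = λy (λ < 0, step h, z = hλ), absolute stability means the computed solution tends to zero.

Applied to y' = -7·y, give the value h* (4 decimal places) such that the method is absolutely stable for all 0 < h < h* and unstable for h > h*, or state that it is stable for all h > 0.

(-2.4500,0); λ=-7 ⇒ h* = (49/20)/7 = 0.3500.

Set f=λy, z=hλ:
  k1=λy_n ⇒ h·k1=z·y_n;  k2=λ(1+2/7z)y_n ⇒ h·k2=z(1+2/7z)y_n
  y_{n+1}/y_n = 1 − 3/7z + 10/7z(1+2/7z) = 1 + z + 20/49z²
  so R(z) = 1 + z + 20/49z².

Boundary: |R(x)|=1, x<0.
x=-1.59: |R|=0.4419
R=1: x+20/49x²=0 ⇒ x=−49/20=-2.4500; min R=1−1/(4·20/49)=0.3875>−1
Confirm numerically:
  x=-2.370: |R|=0.92261 <1
  x=-2.321: |R|=0.87779 <1
  x=-1.652: |R|=0.46192 <1
  x=-3.037: |R|=1.72764 >1
  x=-3.028: |R|=1.71436 >1
  x=-2.931: |R|=1.57543 >1
Interval (-2.4500, 0).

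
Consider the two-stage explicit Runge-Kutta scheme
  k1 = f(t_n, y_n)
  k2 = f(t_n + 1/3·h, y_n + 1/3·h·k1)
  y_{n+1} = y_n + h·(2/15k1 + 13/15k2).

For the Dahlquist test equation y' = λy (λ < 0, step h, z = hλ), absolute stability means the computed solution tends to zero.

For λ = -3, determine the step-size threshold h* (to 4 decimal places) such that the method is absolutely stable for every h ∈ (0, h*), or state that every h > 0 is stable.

(-3.4615,0); λ=-3 ⇒ h* = (45/13)/3 = 1.1538.

With y'=λy (z=hλ):
  k1=λy_n ⇒ h·k1=z·y_n;  k2=λ(1+1/3z)y_n ⇒ h·k2=z(1+1/3z)y_n
  y_{n+1}/y_n = 1 + 2/15z + 13/15z(1+1/3z) = 1 + z + 13/45z²
  so R(z) = 1 + z + 13/45z².

Solve |R(x)|<1 on ℝ⁻.
x=-0.49: |R|=0.5794
R=1: x+13/45x²=0 ⇒ x=−45/13=-3.4615; min R=1−1/(4·13/45)=0.1346>−1
Confirm numerically:
  x=-3.063: |R|=0.64735 <1
  x=-2.524: |R|=0.31639 <1
  x=-2.386: |R|=0.25864 <1
  x=-3.938: |R|=1.54204 >1
  x=-3.736: |R|=1.29622 >1
  x=-3.645: |R|=1.19318 >1
So |R|<1 on (-3.4615, 0).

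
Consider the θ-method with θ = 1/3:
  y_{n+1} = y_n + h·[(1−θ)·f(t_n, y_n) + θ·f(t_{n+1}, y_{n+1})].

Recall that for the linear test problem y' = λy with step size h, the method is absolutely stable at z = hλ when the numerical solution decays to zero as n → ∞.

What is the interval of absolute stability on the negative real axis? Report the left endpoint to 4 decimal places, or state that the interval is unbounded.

Test eqn y'=λy, z=hλ:
  y_{n+1} = y_n + z·[2/3·y_n + 1/3·y_{n+1}] ⇒ (1 − 1/3z)y_{n+1} = (1 + 2/3z)y_n
  so R(z) = (1 + 2/3z)/(1 − 1/3z).

Solve |R(x)|<1 on ℝ⁻.
x=-0.43: |R|=0.6239
R=−1: 1+2/3x = −1+1/3x ⇒ -1/3x=2 ⇒ x=2/(-1/3)=-6.0000
Confirm numerically:
  x=-5.775: |R|=0.97436 <1
  x=-5.543: |R|=0.94651 <1
  x=-4.681: |R|=0.82828 <1
  x=-3.132: |R|=0.53229 <1
  x=-6.276: |R|=1.02975 >1
  x=-6.211: |R|=1.02291 >1
Interval (-6.0000, 0).

(-6.0000, 0).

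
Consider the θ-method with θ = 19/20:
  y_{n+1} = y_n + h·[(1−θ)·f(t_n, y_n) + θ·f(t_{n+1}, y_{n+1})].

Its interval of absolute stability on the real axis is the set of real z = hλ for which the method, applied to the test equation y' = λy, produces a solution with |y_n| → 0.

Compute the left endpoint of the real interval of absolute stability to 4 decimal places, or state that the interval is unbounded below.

(−∞, 0) — no finite endpoint.

On y'=λy, z=hλ:
  y_{n+1} = y_n + z·[1/20·y_n + 19/20·y_{n+1}] ⇒ (1 − 19/20z)y_{n+1} = (1 + 1/20z)y_n
  R(z) = (1 + 1/20z)/(1 − 19/20z).

Solve |R(x)|<1 on ℝ⁻.
x=-1.19: |R|=0.4414
x=-2: |R|=0.3103
x=-10: |R|=0.0476
x=-100: |R|=0.0417
θ=19/20≥1/2 ⇒ |1+1/20x|<|1−19/20x| ∀x<0 ⇒ unbounded interval.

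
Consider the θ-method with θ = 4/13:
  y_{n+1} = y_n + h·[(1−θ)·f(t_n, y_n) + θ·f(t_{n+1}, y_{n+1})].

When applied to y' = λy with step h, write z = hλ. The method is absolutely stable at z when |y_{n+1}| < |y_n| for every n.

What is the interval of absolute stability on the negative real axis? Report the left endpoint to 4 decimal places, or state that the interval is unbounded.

Test eqn y'=λy, z=hλ:
  y_{n+1} = y_n + z·[9/13·y_n + 4/13·y_{n+1}] ⇒ (1 − 4/13z)y_{n+1} = (1 + 9/13z)y_n
  ⇒ R(z) = (1 + 9/13z)/(1 − 4/13z).

Need |R(x)|<1, x<0.
x=-0.39: |R|=0.6518
R=−1: 1+9/13x = −1+4/13x ⇒ -5/13x=2 ⇒ x=2/(-5/13)=-5.2000
Confirm numerically:
  x=-5.068: |R|=0.98016 <1
  x=-5.061: |R|=0.97909 <1
  x=-3.591: |R|=0.70600 <1
  x=-2.410: |R|=0.38383 <1
  x=-5.701: |R|=1.06996 >1
  x=-5.372: |R|=1.02494 >1
  x=-5.300: |R|=1.01462 >1
So |R|<1 on (-5.2000, 0).

z∈(-5.2000,0).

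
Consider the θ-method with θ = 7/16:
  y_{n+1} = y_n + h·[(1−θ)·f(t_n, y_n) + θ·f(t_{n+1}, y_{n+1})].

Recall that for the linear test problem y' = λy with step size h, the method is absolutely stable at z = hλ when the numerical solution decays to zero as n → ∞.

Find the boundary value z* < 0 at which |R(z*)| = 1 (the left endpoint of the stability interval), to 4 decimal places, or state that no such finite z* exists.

z* = -16.0000.

Set f=λy, z=hλ:
  y_{n+1} = y_n + z·[9/16·y_n + 7/16·y_{n+1}] ⇒ (1 − 7/16z)y_{n+1} = (1 + 9/16z)y_n
  ⇒ R(z) = (1 + 9/16z)/(1 − 7/16z).

Need |R(x)|<1, x<0.
x=-1.61: |R|=0.0554
R=−1: 1+9/16x = −1+7/16x ⇒ -1/8x=2 ⇒ x=2/(-1/8)=-16.0000
Confirm numerically:
  x=-11.618: |R|=0.90995 <1
  x=-8.500: |R|=0.80132 <1
  x=-7.074: |R|=0.72753 <1
  x=-6.686: |R|=0.70339 <1
  x=-16.226: |R|=1.00349 >1
  x=-16.050: |R|=1.00078 >1
Interval (-16.0000, 0).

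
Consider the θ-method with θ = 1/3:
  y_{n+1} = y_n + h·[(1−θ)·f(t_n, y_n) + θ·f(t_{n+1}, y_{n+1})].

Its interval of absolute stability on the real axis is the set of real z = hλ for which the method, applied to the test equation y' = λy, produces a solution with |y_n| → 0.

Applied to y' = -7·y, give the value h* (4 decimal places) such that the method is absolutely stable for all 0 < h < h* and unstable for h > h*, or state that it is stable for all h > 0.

(-6.0000,0); λ=-7 ⇒ h* = (6)/7 = 0.8571.

Test eqn y'=λy, z=hλ:
  y_{n+1} = y_n + z·[2/3·y_n + 1/3·y_{n+1}] ⇒ (1 − 1/3z)y_{n+1} = (1 + 2/3z)y_n
  ⇒ R(z) = (1 + 2/3z)/(1 − 1/3z).

Boundary: |R(x)|=1, x<0.
x=-0.5: |R|=0.5714
R=−1: 1+2/3x = −1+1/3x ⇒ -1/3x=2 ⇒ x=2/(-1/3)=-6.0000
Confirm numerically:
  x=-4.595: |R|=0.81501 <1
  x=-3.976: |R|=0.70986 <1
  x=-2.940: |R|=0.48485 <1
  x=-6.406: |R|=1.04316 >1
  x=-6.248: |R|=1.02682 >1
  x=-6.040: |R|=1.00442 >1
Stable set (-6.0000, 0).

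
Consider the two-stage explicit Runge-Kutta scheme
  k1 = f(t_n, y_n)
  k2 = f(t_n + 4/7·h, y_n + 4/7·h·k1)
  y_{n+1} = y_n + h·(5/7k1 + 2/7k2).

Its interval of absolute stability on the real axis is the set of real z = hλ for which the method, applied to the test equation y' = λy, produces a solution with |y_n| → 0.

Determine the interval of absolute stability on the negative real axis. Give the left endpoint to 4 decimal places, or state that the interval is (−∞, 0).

With y'=λy (z=hλ):
  k1=λy_n ⇒ h·k1=z·y_n;  k2=λ(1+4/7z)y_n ⇒ h·k2=z(1+4/7z)y_n
  y_{n+1}/y_n = 1 + 5/7z + 2/7z(1+4/7z) = 1 + z + 8/49z²
  ⇒ R(z) = 1 + z + 8/49z².

Need |R(x)|<1, x<0.
x=-1.7: |R|=0.2282
R=1: x+8/49x²=0 ⇒ x=−49/8=-6.1250; min R=1−1/(4·8/49)=-0.5312>−1
Confirm numerically:
  x=-6.039: |R|=0.91521 <1
  x=-5.485: |R|=0.42687 <1
  x=-3.911: |R|=0.41371 <1
  x=-3.349: |R|=0.51785 <1
  x=-6.546: |R|=1.44994 >1
  x=-6.539: |R|=1.44198 >1
  x=-6.230: |R|=1.10680 >1
Interval (-6.1250, 0).

(-6.1250, 0).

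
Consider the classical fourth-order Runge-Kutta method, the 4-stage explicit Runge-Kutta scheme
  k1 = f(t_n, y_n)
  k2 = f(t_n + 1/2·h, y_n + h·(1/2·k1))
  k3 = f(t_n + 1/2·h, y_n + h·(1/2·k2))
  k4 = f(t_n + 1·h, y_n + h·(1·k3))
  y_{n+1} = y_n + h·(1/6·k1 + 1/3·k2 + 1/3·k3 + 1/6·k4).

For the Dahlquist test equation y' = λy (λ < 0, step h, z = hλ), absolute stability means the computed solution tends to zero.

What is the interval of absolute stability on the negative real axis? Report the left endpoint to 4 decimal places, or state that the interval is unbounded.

z∈(-2.7853,0).

With y'=λy (z=hλ):
  order 4, 4-stage ⇒ R(z)=1+z+z^2/2+z^3/6+z^4/24
  (e.g. R(-1.73)=0.27672, |R|=0.27672)

Boundary: |R(x)|=1, x<0.
x=-1.73: |R|=0.2767
|R(-2.63)|=0.7900 |R(-2.22)|=0.4327 |R(-1.54)|=0.2714
Bisect:
  x_lo=-3.2694 |R|=2.0113  x_hi=-0.1537 |R|=0.8575
  mid=-1.71156 |R|=0.27507 →hi
  mid=-2.49049 |R|=0.63920 →hi
  mid=-2.87996 |R|=1.15236 →lo
  mid=-2.68522 |R|=0.85931 →hi
  mid=-2.78259 |R|=0.99593 →hi
  mid=-2.83127 |R|=1.07156 →lo
  mid=-2.80693 |R|=1.03312 →lo
  mid=-2.79476 |R|=1.01437 →lo
  ...
  [-2.78544,-2.78525] ⇒ x*=-2.7853
Stable set (-2.7853, 0).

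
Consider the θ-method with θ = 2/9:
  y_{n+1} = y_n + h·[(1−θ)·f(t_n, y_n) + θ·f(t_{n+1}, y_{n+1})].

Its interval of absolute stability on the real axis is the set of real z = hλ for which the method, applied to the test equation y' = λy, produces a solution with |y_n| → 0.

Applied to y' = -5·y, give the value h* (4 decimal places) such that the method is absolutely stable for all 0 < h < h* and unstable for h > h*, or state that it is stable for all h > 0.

With y'=λy (z=hλ):
  y_{n+1} = y_n + z·[7/9·y_n + 2/9·y_{n+1}] ⇒ (1 − 2/9z)y_{n+1} = (1 + 7/9z)y_n
  R(z) = (1 + 7/9z)/(1 − 2/9z).

Find x<0 with |R(x)|<1.
x=-1.71: |R|=0.2391
R=−1: 1+7/9x = −1+2/9x ⇒ -5/9x=2 ⇒ x=2/(-5/9)=-3.6000
Confirm numerically:
  x=-2.834: |R|=0.73889 <1
  x=-2.280: |R|=0.51327 <1
  x=-1.932: |R|=0.35168 <1
  x=-4.158: |R|=1.16112 >1
  x=-3.707: |R|=1.03259 >1
Stable set (-3.6000, 0).

(-3.6000,0); λ=-5 ⇒ h* = (18/5)/5 = 0.7200.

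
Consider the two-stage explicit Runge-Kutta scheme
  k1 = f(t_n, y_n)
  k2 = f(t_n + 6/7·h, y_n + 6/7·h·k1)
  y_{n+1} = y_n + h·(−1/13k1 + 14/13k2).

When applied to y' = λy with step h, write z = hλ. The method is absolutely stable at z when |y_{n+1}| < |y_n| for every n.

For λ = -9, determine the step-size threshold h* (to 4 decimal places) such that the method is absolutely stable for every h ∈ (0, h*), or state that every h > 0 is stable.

On y'=λy, z=hλ:
  k1=λy_n ⇒ h·k1=z·y_n;  k2=λ(1+6/7z)y_n ⇒ h·k2=z(1+6/7z)y_n
  y_{n+1}/y_n = 1 − 1/13z + 14/13z(1+6/7z) = 1 + z + 12/13z²
  Hence R(z) = 1 + z + 12/13z².

Solve |R(x)|<1 on ℝ⁻.
x=-1.47: |R|=1.5247
R=1: x+12/13x²=0 ⇒ x=−13/12=-1.0833; min R=1−1/(4·12/13)=0.7292>−1
Confirm numerically:
  x=-0.922: |R|=0.86269 <1
  x=-0.773: |R|=0.77857 <1
  x=-0.551: |R|=0.72925 <1
  x=-0.535: |R|=0.72921 <1
  x=-1.330: |R|=1.30283 >1
  x=-1.171: |R|=1.09476 >1
So |R|<1 on (-1.0833, 0).

(-1.0833,0); λ=-9 ⇒ h* = (13/12)/9 = 0.1204.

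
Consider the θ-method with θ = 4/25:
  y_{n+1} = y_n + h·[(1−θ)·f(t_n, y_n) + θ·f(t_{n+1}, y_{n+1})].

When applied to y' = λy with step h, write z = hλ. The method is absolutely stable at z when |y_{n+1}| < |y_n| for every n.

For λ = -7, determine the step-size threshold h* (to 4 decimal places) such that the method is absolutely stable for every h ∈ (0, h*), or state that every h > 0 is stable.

(-2.9412,0); λ=-7 ⇒ h* = (50/17)/7 = 0.4202.

Set f=λy, z=hλ:
  y_{n+1} = y_n + z·[21/25·y_n + 4/25·y_{n+1}] ⇒ (1 − 4/25z)y_{n+1} = (1 + 21/25z)y_n
  ⇒ R(z) = (1 + 21/25z)/(1 − 4/25z).

Boundary: |R(x)|=1, x<0.
x=-1.56: |R|=0.2484
R=−1: 1+21/25x = −1+4/25x ⇒ -17/25x=2 ⇒ x=2/(-17/25)=-2.9412
Confirm numerically:
  x=-2.818: |R|=0.94227 <1
  x=-2.437: |R|=0.75334 <1
  x=-1.702: |R|=0.33771 <1
  x=-3.187: |R|=1.11071 >1
  x=-2.969: |R|=1.01283 >1
Interval (-2.9412, 0).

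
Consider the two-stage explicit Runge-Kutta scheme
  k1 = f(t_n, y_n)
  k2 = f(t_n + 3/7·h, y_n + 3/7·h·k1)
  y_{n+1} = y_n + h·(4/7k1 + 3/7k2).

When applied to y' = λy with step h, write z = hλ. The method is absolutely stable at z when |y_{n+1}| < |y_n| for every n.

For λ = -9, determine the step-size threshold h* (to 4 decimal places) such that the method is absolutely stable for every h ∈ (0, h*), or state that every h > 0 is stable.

With y'=λy (z=hλ):
  k1=λy_n ⇒ h·k1=z·y_n;  k2=λ(1+3/7z)y_n ⇒ h·k2=z(1+3/7z)y_n
  y_{n+1}/y_n = 1 + 4/7z + 3/7z(1+3/7z) = 1 + z + 9/49z²
  ⇒ R(z) = 1 + z + 9/49z².

Need |R(x)|<1, x<0.
x=-0.57: |R|=0.4897
R=1: x+9/49x²=0 ⇒ x=−49/9=-5.4444; min R=1−1/(4·9/49)=-0.3611>−1
Confirm numerically:
  x=-5.233: |R|=0.79677 <1
  x=-4.610: |R|=0.29345 <1
  x=-2.954: |R|=0.35124 <1
  x=-5.995: |R|=1.60623 >1
  x=-5.566: |R|=1.12427 >1
  x=-5.544: |R|=1.10138 >1
Interval (-5.4444, 0).

(-5.4444,0); λ=-9 ⇒ h* = (49/9)/9 = 0.6049.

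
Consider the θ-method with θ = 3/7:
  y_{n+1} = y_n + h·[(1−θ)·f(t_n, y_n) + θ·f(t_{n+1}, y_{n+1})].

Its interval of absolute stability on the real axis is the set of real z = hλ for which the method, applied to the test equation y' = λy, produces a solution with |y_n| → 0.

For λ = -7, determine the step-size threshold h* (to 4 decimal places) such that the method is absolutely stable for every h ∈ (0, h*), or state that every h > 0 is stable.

Set f=λy, z=hλ:
  y_{n+1} = y_n + z·[4/7·y_n + 3/7·y_{n+1}] ⇒ (1 − 3/7z)y_{n+1} = (1 + 4/7z)y_n
  Hence R(z) = (1 + 4/7z)/(1 − 3/7z).

Boundary: |R(x)|=1, x<0.
x=-0.55: |R|=0.5549
R=−1: 1+4/7x = −1+3/7x ⇒ -1/7x=2 ⇒ x=2/(-1/7)=-14.0000
Confirm numerically:
  x=-12.856: |R|=0.97489 <1
  x=-10.765: |R|=0.91767 <1
  x=-10.641: |R|=0.91370 <1
  x=-14.490: |R|=1.00971 >1
  x=-14.347: |R|=1.00693 >1
Stable set (-14.0000, 0).

(-14.0000,0); λ=-7 ⇒ h* = (14)/7 = 2.0000.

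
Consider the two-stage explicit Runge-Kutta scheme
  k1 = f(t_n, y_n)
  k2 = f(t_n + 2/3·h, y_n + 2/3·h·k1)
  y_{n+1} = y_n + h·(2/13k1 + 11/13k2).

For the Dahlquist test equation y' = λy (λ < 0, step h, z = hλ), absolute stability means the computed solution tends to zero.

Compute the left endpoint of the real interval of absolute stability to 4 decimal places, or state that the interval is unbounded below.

Test eqn y'=λy, z=hλ:
  k1=λy_n ⇒ h·k1=z·y_n;  k2=λ(1+2/3z)y_n ⇒ h·k2=z(1+2/3z)y_n
  y_{n+1}/y_n = 1 + 2/13z + 11/13z(1+2/3z) = 1 + z + 22/39z²
  ⇒ R(z) = 1 + z + 22/39z².

Find x<0 with |R(x)|<1.
x=-0.54: |R|=0.6245
R=1: x+22/39x²=0 ⇒ x=−39/22=-1.7727; min R=1−1/(4·22/39)=0.5568>−1
Confirm numerically:
  x=-1.591: |R|=0.83690 <1
  x=-1.435: |R|=0.72661 <1
  x=-0.940: |R|=0.55844 <1
  x=-2.190: |R|=1.51549 >1
  x=-2.140: |R|=1.44336 >1
  x=-2.136: |R|=1.43772 >1
Stable set (-1.7727, 0).

z* = -1.7727.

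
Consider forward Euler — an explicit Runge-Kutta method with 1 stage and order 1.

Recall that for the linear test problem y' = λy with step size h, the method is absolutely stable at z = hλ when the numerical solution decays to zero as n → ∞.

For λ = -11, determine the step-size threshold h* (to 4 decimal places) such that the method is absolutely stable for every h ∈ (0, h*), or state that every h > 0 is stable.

(-2.0000,0); λ=-11 ⇒ h* = 0.1818.

Test eqn y'=λy, z=hλ:
  order 1, 1-stage ⇒ R(z)=1+z
  (e.g. R(-1.8)=-0.80000, |R|=0.80000)

Boundary: |R(x)|=1, x<0.
x=-1.8: |R|=0.8000
|R(-2.2)|=1.2000 |R(-2.07)|=1.0700 |R(-1.14)|=0.1400
Bisect:
  x_lo=-2.7973 |R|=1.7973  x_hi=-0.0582 |R|=0.9418
  mid=-1.42776 |R|=0.42776 →hi
  mid=-2.11252 |R|=1.11252 →lo
  mid=-1.77014 |R|=0.77014 →hi
  mid=-1.94133 |R|=0.94133 →hi
  mid=-2.02693 |R|=1.02693 →lo
  mid=-1.98413 |R|=0.98413 →hi
  mid=-2.00553 |R|=1.00553 →lo
  mid=-1.99483 |R|=0.99483 →hi
  ...
  [-2.00001,-1.99984] ⇒ x*=-2.0000
Stable set (-2.0000, 0).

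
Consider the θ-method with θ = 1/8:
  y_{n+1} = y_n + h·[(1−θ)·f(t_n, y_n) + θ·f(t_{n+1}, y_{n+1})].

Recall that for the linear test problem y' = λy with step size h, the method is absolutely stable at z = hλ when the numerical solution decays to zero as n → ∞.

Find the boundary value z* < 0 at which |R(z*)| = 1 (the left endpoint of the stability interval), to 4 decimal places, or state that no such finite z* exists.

On y'=λy, z=hλ:
  y_{n+1} = y_n + z·[7/8·y_n + 1/8·y_{n+1}] ⇒ (1 − 1/8z)y_{n+1} = (1 + 7/8z)y_n
  R(z) = (1 + 7/8z)/(1 − 1/8z).

Solve |R(x)|<1 on ℝ⁻.
x=-0.58: |R|=0.4592
R=−1: 1+7/8x = −1+1/8x ⇒ -3/4x=2 ⇒ x=2/(-3/4)=-2.6667
Confirm numerically:
  x=-2.570: |R|=0.94513 <1
  x=-2.250: |R|=0.75610 <1
  x=-1.961: |R|=0.57494 <1
  x=-1.186: |R|=0.03288 <1
  x=-3.167: |R|=1.26883 >1
  x=-3.085: |R|=1.22643 >1
  x=-2.897: |R|=1.12682 >1
Stable set (-2.6667, 0).

z* = -2.6667.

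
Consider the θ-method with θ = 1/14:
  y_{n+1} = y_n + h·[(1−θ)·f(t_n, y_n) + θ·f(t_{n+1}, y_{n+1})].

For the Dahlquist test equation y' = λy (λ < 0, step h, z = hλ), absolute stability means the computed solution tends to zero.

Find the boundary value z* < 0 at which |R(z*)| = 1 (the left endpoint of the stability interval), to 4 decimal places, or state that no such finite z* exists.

With y'=λy (z=hλ):
  y_{n+1} = y_n + z·[13/14·y_n + 1/14·y_{n+1}] ⇒ (1 − 1/14z)y_{n+1} = (1 + 13/14z)y_n
  so R(z) = (1 + 13/14z)/(1 − 1/14z).

Find x<0 with |R(x)|<1.
x=-1.46: |R|=0.3221
R=−1: 1+13/14x = −1+1/14x ⇒ -6/7x=2 ⇒ x=2/(-6/7)=-2.3333
Confirm numerically:
  x=-1.955: |R|=0.71545 <1
  x=-1.855: |R|=0.63797 <1
  x=-1.630: |R|=0.46001 <1
  x=-2.875: |R|=1.38519 >1
  x=-2.486: |R|=1.11112 >1
  x=-2.414: |R|=1.05897 >1
So |R|<1 on (-2.3333, 0).

left endpoint -2.3333.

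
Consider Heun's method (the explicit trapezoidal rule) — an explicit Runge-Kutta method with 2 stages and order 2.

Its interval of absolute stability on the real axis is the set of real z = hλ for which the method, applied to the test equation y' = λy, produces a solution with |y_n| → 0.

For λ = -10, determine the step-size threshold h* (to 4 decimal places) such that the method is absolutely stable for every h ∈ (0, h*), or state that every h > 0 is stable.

Set f=λy, z=hλ:
  order 2, 2-stage ⇒ R(z)=1+z+z^2/2
  (e.g. R(-1.13)=0.50845, |R|=0.50845)

Need |R(x)|<1, x<0.
x=-1.13: |R|=0.5085
|R(-2.19)|=1.2080 |R(-1.78)|=0.8042 |R(-1.57)|=0.6624
Bisect:
  x_lo=-2.7838 |R|=2.0910  x_hi=-0.1790 |R|=0.8370
  mid=-1.48144 |R|=0.61589 →hi
  mid=-2.13264 |R|=1.14143 →lo
  mid=-1.80704 |R|=0.82565 →hi
  mid=-1.96984 |R|=0.97029 →hi
  mid=-2.05124 |R|=1.05255 →lo
  mid=-2.01054 |R|=1.01059 →lo
  mid=-1.99019 |R|=0.99023 →hi
  mid=-2.00036 |R|=1.00036 →lo
  mid=-1.99527 |R|=0.99528 →hi
  ...
  [-2.00004,-1.99988] ⇒ x*=-2.0000
Stable set (-2.0000, 0).

(-2.0000,0); λ=-10 ⇒ h* = 0.2000.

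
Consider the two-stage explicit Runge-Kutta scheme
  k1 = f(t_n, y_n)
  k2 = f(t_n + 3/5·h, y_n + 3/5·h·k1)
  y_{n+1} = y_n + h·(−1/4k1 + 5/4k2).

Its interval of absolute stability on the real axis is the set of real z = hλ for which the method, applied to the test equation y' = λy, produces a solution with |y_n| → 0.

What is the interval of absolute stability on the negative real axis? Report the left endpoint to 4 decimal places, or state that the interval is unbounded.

(-1.3333, 0).

With y'=λy (z=hλ):
  k1=λy_n ⇒ h·k1=z·y_n;  k2=λ(1+3/5z)y_n ⇒ h·k2=z(1+3/5z)y_n
  y_{n+1}/y_n = 1 − 1/4z + 5/4z(1+3/5z) = 1 + z + 3/4z²
  so R(z) = 1 + z + 3/4z².

Find x<0 with |R(x)|<1.
x=-1.66: |R|=1.4067
R=1: x+3/4x²=0 ⇒ x=−4/3=-1.3333; min R=1−1/(4·3/4)=0.6667>−1
Confirm numerically:
  x=-1.236: |R|=0.90977 <1
  x=-0.594: |R|=0.67063 <1
  x=-0.578: |R|=0.67256 <1
  x=-1.851: |R|=1.71865 >1
  x=-1.533: |R|=1.22957 >1
So |R|<1 on (-1.3333, 0).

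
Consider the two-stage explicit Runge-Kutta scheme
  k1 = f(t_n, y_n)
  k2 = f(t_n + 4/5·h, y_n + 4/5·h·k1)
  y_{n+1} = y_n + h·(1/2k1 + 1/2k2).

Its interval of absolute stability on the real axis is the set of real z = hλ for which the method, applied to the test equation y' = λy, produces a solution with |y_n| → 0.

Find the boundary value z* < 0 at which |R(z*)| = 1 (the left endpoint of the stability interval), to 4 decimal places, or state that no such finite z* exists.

With y'=λy (z=hλ):
  k1=λy_n ⇒ h·k1=z·y_n;  k2=λ(1+4/5z)y_n ⇒ h·k2=z(1+4/5z)y_n
  y_{n+1}/y_n = 1 + 1/2z + 1/2z(1+4/5z) = 1 + z + 2/5z²
  Hence R(z) = 1 + z + 2/5z².

Find x<0 with |R(x)|<1.
x=-0.57: |R|=0.5600
R=1: x+2/5x²=0 ⇒ x=−5/2=-2.5000; min R=1−1/(4·2/5)=0.3750>−1
Confirm numerically:
  x=-2.463: |R|=0.96355 <1
  x=-1.859: |R|=0.52335 <1
  x=-1.381: |R|=0.38186 <1
  x=-1.302: |R|=0.37608 <1
  x=-2.904: |R|=1.46929 >1
  x=-2.733: |R|=1.25472 >1
Interval (-2.5000, 0).

z* = -2.5000.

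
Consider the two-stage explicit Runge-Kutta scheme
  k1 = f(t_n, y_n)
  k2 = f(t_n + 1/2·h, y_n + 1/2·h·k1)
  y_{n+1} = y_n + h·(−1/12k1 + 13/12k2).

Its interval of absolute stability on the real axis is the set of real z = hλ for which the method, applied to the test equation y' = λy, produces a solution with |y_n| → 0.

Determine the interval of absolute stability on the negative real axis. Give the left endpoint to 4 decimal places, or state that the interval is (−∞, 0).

z∈(-1.8462,0).

Set f=λy, z=hλ:
  k1=λy_n ⇒ h·k1=z·y_n;  k2=λ(1+1/2z)y_n ⇒ h·k2=z(1+1/2z)y_n
  y_{n+1}/y_n = 1 − 1/12z + 13/12z(1+1/2z) = 1 + z + 13/24z²
  so R(z) = 1 + z + 13/24z².

Need |R(x)|<1, x<0.
x=-1.56: |R|=0.7582
R=1: x+13/24x²=0 ⇒ x=−24/13=-1.8462; min R=1−1/(4·13/24)=0.5385>−1
Confirm numerically:
  x=-1.329: |R|=0.62771 <1
  x=-1.326: |R|=0.62640 <1
  x=-1.264: |R|=0.60142 <1
  x=-2.167: |R|=1.37661 >1
  x=-2.124: |R|=1.31966 >1
  x=-2.103: |R|=1.29258 >1
Interval (-1.8462, 0).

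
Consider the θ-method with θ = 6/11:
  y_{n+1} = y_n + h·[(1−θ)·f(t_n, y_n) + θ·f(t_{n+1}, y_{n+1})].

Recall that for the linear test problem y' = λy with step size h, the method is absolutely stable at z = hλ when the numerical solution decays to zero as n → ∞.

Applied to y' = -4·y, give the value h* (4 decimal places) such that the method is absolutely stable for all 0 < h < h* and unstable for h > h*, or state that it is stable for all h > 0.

unbounded; (−∞, 0). Any h>0 works for λ=-4.

Set f=λy, z=hλ:
  y_{n+1} = y_n + z·[5/11·y_n + 6/11·y_{n+1}] ⇒ (1 − 6/11z)y_{n+1} = (1 + 5/11z)y_n
  ⇒ R(z) = (1 + 5/11z)/(1 − 6/11z).

Find x<0 with |R(x)|<1.
x=-0.41: |R|=0.6649
x=-2: |R|=0.0435
x=-10: |R|=0.5493
x=-100: |R|=0.8003
θ=6/11≥1/2 ⇒ |1+5/11x|<|1−6/11x| ∀x<0 ⇒ stable on all of ℝ⁻.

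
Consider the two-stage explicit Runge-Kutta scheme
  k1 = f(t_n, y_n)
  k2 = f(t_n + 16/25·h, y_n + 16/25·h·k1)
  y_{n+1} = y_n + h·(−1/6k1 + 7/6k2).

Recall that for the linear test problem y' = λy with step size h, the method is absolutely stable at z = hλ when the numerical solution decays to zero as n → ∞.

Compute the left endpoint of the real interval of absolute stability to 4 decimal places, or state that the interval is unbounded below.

Set f=λy, z=hλ:
  k1=λy_n ⇒ h·k1=z·y_n;  k2=λ(1+16/25z)y_n ⇒ h·k2=z(1+16/25z)y_n
  y_{n+1}/y_n = 1 − 1/6z + 7/6z(1+16/25z) = 1 + z + 56/75z²
  Hence R(z) = 1 + z + 56/75z².

Find x<0 with |R(x)|<1.
x=-1.78: |R|=1.5857
R=1: x+56/75x²=0 ⇒ x=−75/56=-1.3393; min R=1−1/(4·56/75)=0.6652>−1
Confirm numerically:
  x=-1.152: |R|=0.83890 <1
  x=-0.907: |R|=0.70724 <1
  x=-0.724: |R|=0.66738 <1
  x=-1.732: |R|=1.50787 >1
  x=-1.472: |R|=1.14587 >1
Stable set (-1.3393, 0).

left endpoint -1.3393.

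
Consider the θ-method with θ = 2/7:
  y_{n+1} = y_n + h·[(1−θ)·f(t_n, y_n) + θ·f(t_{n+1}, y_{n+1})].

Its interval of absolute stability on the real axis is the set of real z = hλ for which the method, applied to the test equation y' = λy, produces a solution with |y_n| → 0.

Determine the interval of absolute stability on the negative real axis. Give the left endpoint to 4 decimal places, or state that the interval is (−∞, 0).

z∈(-4.6667,0).

Set f=λy, z=hλ:
  y_{n+1} = y_n + z·[5/7·y_n + 2/7·y_{n+1}] ⇒ (1 − 2/7z)y_{n+1} = (1 + 5/7z)y_n
  R(z) = (1 + 5/7z)/(1 − 2/7z).

Need |R(x)|<1, x<0.
x=-1.24: |R|=0.0844
R=−1: 1+5/7x = −1+2/7x ⇒ -3/7x=2 ⇒ x=2/(-3/7)=-4.6667
Confirm numerically:
  x=-4.350: |R|=0.93949 <1
  x=-2.237: |R|=0.36474 <1
  x=-2.061: |R|=0.29716 <1
  x=-5.184: |R|=1.08936 >1
  x=-5.140: |R|=1.08218 >1
  x=-5.119: |R|=1.07872 >1
So |R|<1 on (-4.6667, 0).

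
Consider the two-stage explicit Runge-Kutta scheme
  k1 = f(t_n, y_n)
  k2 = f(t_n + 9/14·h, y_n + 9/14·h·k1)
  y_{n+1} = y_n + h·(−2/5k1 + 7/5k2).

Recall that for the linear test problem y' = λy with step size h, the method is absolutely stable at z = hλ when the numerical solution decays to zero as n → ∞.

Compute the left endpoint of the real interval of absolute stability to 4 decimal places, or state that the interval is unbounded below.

On y'=λy, z=hλ:
  k1=λy_n ⇒ h·k1=z·y_n;  k2=λ(1+9/14z)y_n ⇒ h·k2=z(1+9/14z)y_n
  y_{n+1}/y_n = 1 − 2/5z + 7/5z(1+9/14z) = 1 + z + 9/10z²
  R(z) = 1 + z + 9/10z².

Boundary: |R(x)|=1, x<0.
x=-1.25: |R|=1.1562
R=1: x+9/10x²=0 ⇒ x=−10/9=-1.1111; min R=1−1/(4·9/10)=0.7222>−1
Confirm numerically:
  x=-1.048: |R|=0.94047 <1
  x=-0.957: |R|=0.86726 <1
  x=-0.934: |R|=0.85112 <1
  x=-1.539: |R|=1.59267 >1
  x=-1.239: |R|=1.14261 >1
  x=-1.153: |R|=1.04347 >1
Stable set (-1.1111, 0).

z* = -1.1111.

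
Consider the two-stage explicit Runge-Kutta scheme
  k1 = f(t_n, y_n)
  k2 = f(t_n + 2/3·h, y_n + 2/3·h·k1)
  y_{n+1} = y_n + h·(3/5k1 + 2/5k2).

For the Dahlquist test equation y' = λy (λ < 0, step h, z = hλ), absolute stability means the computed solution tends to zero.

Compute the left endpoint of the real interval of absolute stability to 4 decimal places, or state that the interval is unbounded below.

left endpoint -3.7500.

With y'=λy (z=hλ):
  k1=λy_n ⇒ h·k1=z·y_n;  k2=λ(1+2/3z)y_n ⇒ h·k2=z(1+2/3z)y_n
  y_{n+1}/y_n = 1 + 3/5z + 2/5z(1+2/3z) = 1 + z + 4/15z²
  so R(z) = 1 + z + 4/15z².

Need |R(x)|<1, x<0.
x=-0.33: |R|=0.6990
R=1: x+4/15x²=0 ⇒ x=−15/4=-3.7500; min R=1−1/(4·4/15)=0.0625>−1
Confirm numerically:
  x=-2.609: |R|=0.20617 <1
  x=-2.600: |R|=0.20267 <1
  x=-2.592: |R|=0.19959 <1
  x=-4.033: |R|=1.30436 >1
  x=-3.931: |R|=1.18974 >1
Stable set (-3.7500, 0).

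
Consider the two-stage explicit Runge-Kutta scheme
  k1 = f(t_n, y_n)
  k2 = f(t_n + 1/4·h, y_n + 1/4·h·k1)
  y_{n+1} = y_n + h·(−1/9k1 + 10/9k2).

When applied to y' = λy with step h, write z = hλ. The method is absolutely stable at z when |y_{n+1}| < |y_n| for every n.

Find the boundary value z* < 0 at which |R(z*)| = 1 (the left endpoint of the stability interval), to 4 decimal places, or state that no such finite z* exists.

z* = -3.6000.

Test eqn y'=λy, z=hλ:
  k1=λy_n ⇒ h·k1=z·y_n;  k2=λ(1+1/4z)y_n ⇒ h·k2=z(1+1/4z)y_n
  y_{n+1}/y_n = 1 − 1/9z + 10/9z(1+1/4z) = 1 + z + 5/18z²
  so R(z) = 1 + z + 5/18z².

Need |R(x)|<1, x<0.
x=-0.8: |R|=0.3778
R=1: x+5/18x²=0 ⇒ x=−18/5=-3.6000; min R=1−1/(4·5/18)=0.1000>−1
Confirm numerically:
  x=-3.294: |R|=0.72001 <1
  x=-2.886: |R|=0.42761 <1
  x=-2.314: |R|=0.17339 <1
  x=-2.046: |R|=0.11681 <1
  x=-3.928: |R|=1.35788 >1
  x=-3.867: |R|=1.28680 >1
So |R|<1 on (-3.6000, 0).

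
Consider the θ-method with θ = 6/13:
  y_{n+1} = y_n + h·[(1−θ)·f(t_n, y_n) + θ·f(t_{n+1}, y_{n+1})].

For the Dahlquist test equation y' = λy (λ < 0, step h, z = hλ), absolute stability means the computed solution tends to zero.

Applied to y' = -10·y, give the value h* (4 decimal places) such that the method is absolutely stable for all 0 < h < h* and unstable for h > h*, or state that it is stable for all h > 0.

Set f=λy, z=hλ:
  y_{n+1} = y_n + z·[7/13·y_n + 6/13·y_{n+1}] ⇒ (1 − 6/13z)y_{n+1} = (1 + 7/13z)y_n
  Hence R(z) = (1 + 7/13z)/(1 − 6/13z).

Solve |R(x)|<1 on ℝ⁻.
x=-1.71: |R|=0.0443
R=−1: 1+7/13x = −1+6/13x ⇒ -1/13x=2 ⇒ x=2/(-1/13)=-26.0000
Confirm numerically:
  x=-15.963: |R|=0.90773 <1
  x=-12.370: |R|=0.84373 <1
  x=-10.580: |R|=0.79838 <1
  x=-26.574: |R|=1.00333 >1
  x=-26.297: |R|=1.00174 >1
  x=-26.024: |R|=1.00014 >1
Interval (-26.0000, 0).

(-26.0000,0); λ=-10 ⇒ h* = (26)/10 = 2.6000.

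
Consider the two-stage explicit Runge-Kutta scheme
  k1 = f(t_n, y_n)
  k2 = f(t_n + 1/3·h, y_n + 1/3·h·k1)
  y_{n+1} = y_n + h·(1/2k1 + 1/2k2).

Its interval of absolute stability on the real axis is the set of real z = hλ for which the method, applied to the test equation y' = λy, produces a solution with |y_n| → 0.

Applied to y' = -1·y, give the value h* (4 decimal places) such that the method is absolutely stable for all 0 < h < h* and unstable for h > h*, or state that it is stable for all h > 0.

(-6.0000,0); λ=-1 ⇒ h* = (6)/1 = 6.0000.

On y'=λy, z=hλ:
  k1=λy_n ⇒ h·k1=z·y_n;  k2=λ(1+1/3z)y_n ⇒ h·k2=z(1+1/3z)y_n
  y_{n+1}/y_n = 1 + 1/2z + 1/2z(1+1/3z) = 1 + z + 1/6z²
  R(z) = 1 + z + 1/6z².

Need |R(x)|<1, x<0.
x=-1.4: |R|=0.0733
R=1: x+1/6x²=0 ⇒ x=−6=-6.0000; min R=1−1/(4·1/6)=-0.5000>−1
Confirm numerically:
  x=-4.392: |R|=0.17706 <1
  x=-4.369: |R|=0.18764 <1
  x=-4.015: |R|=0.32830 <1
  x=-2.530: |R|=0.46318 <1
  x=-6.501: |R|=1.54283 >1
  x=-6.164: |R|=1.16848 >1
  x=-6.069: |R|=1.06979 >1
So |R|<1 on (-6.0000, 0).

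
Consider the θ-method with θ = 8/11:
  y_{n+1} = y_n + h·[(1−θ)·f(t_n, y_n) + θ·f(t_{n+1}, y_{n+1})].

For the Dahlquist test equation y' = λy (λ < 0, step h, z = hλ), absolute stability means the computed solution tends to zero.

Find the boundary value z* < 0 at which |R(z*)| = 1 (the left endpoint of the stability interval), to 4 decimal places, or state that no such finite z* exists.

On y'=λy, z=hλ:
  y_{n+1} = y_n + z·[3/11·y_n + 8/11·y_{n+1}] ⇒ (1 − 8/11z)y_{n+1} = (1 + 3/11z)y_n
  R(z) = (1 + 3/11z)/(1 − 8/11z).

Need |R(x)|<1, x<0.
x=-0.72: |R|=0.5274
x=-2: |R|=0.1852
x=-10: |R|=0.2088
x=-100: |R|=0.3564
θ=8/11≥1/2 ⇒ |1+3/11x|<|1−8/11x| ∀x<0 ⇒ unbounded interval.

(−∞, 0) — no finite endpoint.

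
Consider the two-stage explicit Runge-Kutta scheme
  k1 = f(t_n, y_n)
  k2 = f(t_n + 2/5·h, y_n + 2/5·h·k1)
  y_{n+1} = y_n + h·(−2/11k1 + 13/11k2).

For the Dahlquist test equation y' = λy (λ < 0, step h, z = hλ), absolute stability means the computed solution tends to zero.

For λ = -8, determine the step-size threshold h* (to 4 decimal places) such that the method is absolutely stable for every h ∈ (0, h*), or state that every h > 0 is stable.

(-2.1154,0); λ=-8 ⇒ h* = (55/26)/8 = 0.2644.

Test eqn y'=λy, z=hλ:
  k1=λy_n ⇒ h·k1=z·y_n;  k2=λ(1+2/5z)y_n ⇒ h·k2=z(1+2/5z)y_n
  y_{n+1}/y_n = 1 − 2/11z + 13/11z(1+2/5z) = 1 + z + 26/55z²
  Hence R(z) = 1 + z + 26/55z².

Need |R(x)|<1, x<0.
x=-1.3: |R|=0.4989
R=1: x+26/55x²=0 ⇒ x=−55/26=-2.1154; min R=1−1/(4·26/55)=0.4712>−1
Confirm numerically:
  x=-1.820: |R|=0.74586 <1
  x=-1.121: |R|=0.47305 <1
  x=-0.888: |R|=0.48477 <1
  x=-2.351: |R|=1.26186 >1
  x=-2.313: |R|=1.21608 >1
Interval (-2.1154, 0).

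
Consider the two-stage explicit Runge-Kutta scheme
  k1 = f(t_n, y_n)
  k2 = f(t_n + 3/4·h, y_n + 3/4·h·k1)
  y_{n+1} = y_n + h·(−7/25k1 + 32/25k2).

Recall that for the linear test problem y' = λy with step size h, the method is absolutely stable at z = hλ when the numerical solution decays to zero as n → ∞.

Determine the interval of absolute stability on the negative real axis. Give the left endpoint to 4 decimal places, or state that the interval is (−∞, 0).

Test eqn y'=λy, z=hλ:
  k1=λy_n ⇒ h·k1=z·y_n;  k2=λ(1+3/4z)y_n ⇒ h·k2=z(1+3/4z)y_n
  y_{n+1}/y_n = 1 − 7/25z + 32/25z(1+3/4z) = 1 + z + 24/25z²
  Hence R(z) = 1 + z + 24/25z².

Need |R(x)|<1, x<0.
x=-1.11: |R|=1.0728
R=1: x+24/25x²=0 ⇒ x=−25/24=-1.0417; min R=1−1/(4·24/25)=0.7396>−1
Confirm numerically:
  x=-0.991: |R|=0.95180 <1
  x=-0.860: |R|=0.85002 <1
  x=-0.509: |R|=0.73972 <1
  x=-1.629: |R|=1.91850 >1
  x=-1.429: |R|=1.53136 >1
  x=-1.348: |R|=1.39642 >1
Stable set (-1.0417, 0).

(-1.0417, 0).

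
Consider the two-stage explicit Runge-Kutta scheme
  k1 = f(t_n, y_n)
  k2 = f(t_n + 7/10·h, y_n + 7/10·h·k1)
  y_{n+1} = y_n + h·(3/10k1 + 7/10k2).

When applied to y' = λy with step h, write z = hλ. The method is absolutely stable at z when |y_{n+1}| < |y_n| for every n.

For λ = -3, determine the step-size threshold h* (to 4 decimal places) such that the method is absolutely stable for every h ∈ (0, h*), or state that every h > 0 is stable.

With y'=λy (z=hλ):
  k1=λy_n ⇒ h·k1=z·y_n;  k2=λ(1+7/10z)y_n ⇒ h·k2=z(1+7/10z)y_n
  y_{n+1}/y_n = 1 + 3/10z + 7/10z(1+7/10z) = 1 + z + 49/100z²
  R(z) = 1 + z + 49/100z².

Find x<0 with |R(x)|<1.
x=-0.66: |R|=0.5534
R=1: x+49/100x²=0 ⇒ x=−100/49=-2.0408; min R=1−1/(4·49/100)=0.4898>−1
Confirm numerically:
  x=-1.828: |R|=0.80938 <1
  x=-1.548: |R|=0.62619 <1
  x=-1.173: |R|=0.50121 <1
  x=-2.504: |R|=1.56831 >1
  x=-2.267: |R|=1.25125 >1
Interval (-2.0408, 0).

(-2.0408,0); λ=-3 ⇒ h* = (100/49)/3 = 0.6803.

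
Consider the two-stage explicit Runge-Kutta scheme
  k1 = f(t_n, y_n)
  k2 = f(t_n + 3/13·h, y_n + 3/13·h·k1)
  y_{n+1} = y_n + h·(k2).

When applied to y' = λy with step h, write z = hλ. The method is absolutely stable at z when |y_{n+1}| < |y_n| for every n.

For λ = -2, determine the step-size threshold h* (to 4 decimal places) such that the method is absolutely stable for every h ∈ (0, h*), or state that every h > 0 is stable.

(-4.3333,0); λ=-2 ⇒ h* = (13/3)/2 = 2.1667.

Test eqn y'=λy, z=hλ:
  k1=λy_n ⇒ h·k1=z·y_n;  k2=λ(1+3/13z)y_n ⇒ h·k2=z(1+3/13z)y_n
  y_{n+1}/y_n = 1 + z(1+3/13z) = 1 + z + 3/13z²
  Hence R(z) = 1 + z + 3/13z².

Need |R(x)|<1, x<0.
x=-0.58: |R|=0.4976
R=1: x+3/13x²=0 ⇒ x=−13/3=-4.3333; min R=1−1/(4·3/13)=-0.0833>−1
Confirm numerically:
  x=-4.149: |R|=0.82351 <1
  x=-2.866: |R|=0.02953 <1
  x=-2.114: |R|=0.08269 <1
  x=-4.663: |R|=1.35475 >1
  x=-4.604: |R|=1.28757 >1
  x=-4.416: |R|=1.08424 >1
Interval (-4.3333, 0).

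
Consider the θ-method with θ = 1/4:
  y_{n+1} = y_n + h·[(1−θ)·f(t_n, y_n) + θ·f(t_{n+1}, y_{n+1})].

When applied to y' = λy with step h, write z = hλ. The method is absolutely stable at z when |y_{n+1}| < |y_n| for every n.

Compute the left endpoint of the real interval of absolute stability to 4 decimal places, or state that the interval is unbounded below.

Set f=λy, z=hλ:
  y_{n+1} = y_n + z·[3/4·y_n + 1/4·y_{n+1}] ⇒ (1 − 1/4z)y_{n+1} = (1 + 3/4z)y_n
  Hence R(z) = (1 + 3/4z)/(1 − 1/4z).

Boundary: |R(x)|=1, x<0.
x=-0.54: |R|=0.5242
R=−1: 1+3/4x = −1+1/4x ⇒ -1/2x=2 ⇒ x=2/(-1/2)=-4.0000
Confirm numerically:
  x=-3.867: |R|=0.96619 <1
  x=-3.650: |R|=0.90850 <1
  x=-2.762: |R|=0.63384 <1
  x=-4.440: |R|=1.10427 >1
  x=-4.043: |R|=1.01069 >1
Interval (-4.0000, 0).

z* = -4.0000.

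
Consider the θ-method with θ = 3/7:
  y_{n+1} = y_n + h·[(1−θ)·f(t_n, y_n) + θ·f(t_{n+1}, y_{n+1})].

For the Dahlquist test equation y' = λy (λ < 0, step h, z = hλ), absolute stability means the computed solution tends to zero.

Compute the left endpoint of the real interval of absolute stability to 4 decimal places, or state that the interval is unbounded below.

z* = -14.0000.

On y'=λy, z=hλ:
  y_{n+1} = y_n + z·[4/7·y_n + 3/7·y_{n+1}] ⇒ (1 − 3/7z)y_{n+1} = (1 + 4/7z)y_n
  so R(z) = (1 + 4/7z)/(1 − 3/7z).

Boundary: |R(x)|=1, x<0.
x=-0.59: |R|=0.5291
R=−1: 1+4/7x = −1+3/7x ⇒ -1/7x=2 ⇒ x=2/(-1/7)=-14.0000
Confirm numerically:
  x=-13.822: |R|=0.99633 <1
  x=-10.385: |R|=0.90525 <1
  x=-8.687: |R|=0.83930 <1
  x=-8.177: |R|=0.81532 <1
  x=-14.377: |R|=1.00752 >1
  x=-14.335: |R|=1.00670 >1
  x=-14.087: |R|=1.00177 >1
So |R|<1 on (-14.0000, 0).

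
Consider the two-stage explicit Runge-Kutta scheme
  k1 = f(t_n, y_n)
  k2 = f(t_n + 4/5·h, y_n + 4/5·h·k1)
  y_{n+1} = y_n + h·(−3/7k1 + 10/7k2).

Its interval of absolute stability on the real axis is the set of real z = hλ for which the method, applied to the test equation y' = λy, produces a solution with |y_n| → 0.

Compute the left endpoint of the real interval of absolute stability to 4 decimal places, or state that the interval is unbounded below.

Set f=λy, z=hλ:
  k1=λy_n ⇒ h·k1=z·y_n;  k2=λ(1+4/5z)y_n ⇒ h·k2=z(1+4/5z)y_n
  y_{n+1}/y_n = 1 − 3/7z + 10/7z(1+4/5z) = 1 + z + 8/7z²
  ⇒ R(z) = 1 + z + 8/7z².

Need |R(x)|<1, x<0.
x=-0.95: |R|=1.0814
R=1: x+8/7x²=0 ⇒ x=−7/8=-0.8750; min R=1−1/(4·8/7)=0.7812>−1
Confirm numerically:
  x=-0.717: |R|=0.87053 <1
  x=-0.651: |R|=0.83334 <1
  x=-0.523: |R|=0.78960 <1
  x=-1.395: |R|=1.82903 >1
  x=-1.303: |R|=1.63735 >1
  x=-1.222: |R|=1.48461 >1
Stable set (-0.8750, 0).

left endpoint -0.8750.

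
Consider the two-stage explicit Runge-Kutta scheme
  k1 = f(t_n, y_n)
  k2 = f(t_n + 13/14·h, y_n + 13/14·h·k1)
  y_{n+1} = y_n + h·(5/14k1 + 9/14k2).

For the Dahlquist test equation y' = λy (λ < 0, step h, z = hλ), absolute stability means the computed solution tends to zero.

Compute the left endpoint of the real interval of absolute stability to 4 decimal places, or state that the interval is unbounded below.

z* = -1.6752.

On y'=λy, z=hλ:
  k1=λy_n ⇒ h·k1=z·y_n;  k2=λ(1+13/14z)y_n ⇒ h·k2=z(1+13/14z)y_n
  y_{n+1}/y_n = 1 + 5/14z + 9/14z(1+13/14z) = 1 + z + 117/196z²
  ⇒ R(z) = 1 + z + 117/196z².

Need |R(x)|<1, x<0.
x=-1.65: |R|=0.9752
R=1: x+117/196x²=0 ⇒ x=−196/117=-1.6752; min R=1−1/(4·117/196)=0.5812>−1
Confirm numerically:
  x=-1.619: |R|=0.94567 <1
  x=-1.544: |R|=0.87906 <1
  x=-1.328: |R|=0.72475 <1
  x=-0.769: |R|=0.58401 <1
  x=-2.028: |R|=1.42708 >1
  x=-1.954: |R|=1.32518 >1
  x=-1.776: |R|=1.10685 >1
So |R|<1 on (-1.6752, 0).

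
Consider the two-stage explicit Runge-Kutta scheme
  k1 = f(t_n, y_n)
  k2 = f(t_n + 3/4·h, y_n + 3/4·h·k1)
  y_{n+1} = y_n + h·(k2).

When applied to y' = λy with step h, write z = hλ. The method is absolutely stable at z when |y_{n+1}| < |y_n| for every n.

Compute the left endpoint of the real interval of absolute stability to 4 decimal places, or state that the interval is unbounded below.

Test eqn y'=λy, z=hλ:
  k1=λy_n ⇒ h·k1=z·y_n;  k2=λ(1+3/4z)y_n ⇒ h·k2=z(1+3/4z)y_n
  y_{n+1}/y_n = 1 + z(1+3/4z) = 1 + z + 3/4z²
  Hence R(z) = 1 + z + 3/4z².

Solve |R(x)|<1 on ℝ⁻.
x=-1.57: |R|=1.2787
R=1: x+3/4x²=0 ⇒ x=−4/3=-1.3333; min R=1−1/(4·3/4)=0.6667>−1
Confirm numerically:
  x=-0.800: |R|=0.68000 <1
  x=-0.634: |R|=0.66747 <1
  x=-0.627: |R|=0.66785 <1
  x=-0.578: |R|=0.67256 <1
  x=-1.922: |R|=1.84856 >1
  x=-1.775: |R|=1.58797 >1
  x=-1.354: |R|=1.02099 >1
Stable set (-1.3333, 0).

left endpoint -1.3333.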